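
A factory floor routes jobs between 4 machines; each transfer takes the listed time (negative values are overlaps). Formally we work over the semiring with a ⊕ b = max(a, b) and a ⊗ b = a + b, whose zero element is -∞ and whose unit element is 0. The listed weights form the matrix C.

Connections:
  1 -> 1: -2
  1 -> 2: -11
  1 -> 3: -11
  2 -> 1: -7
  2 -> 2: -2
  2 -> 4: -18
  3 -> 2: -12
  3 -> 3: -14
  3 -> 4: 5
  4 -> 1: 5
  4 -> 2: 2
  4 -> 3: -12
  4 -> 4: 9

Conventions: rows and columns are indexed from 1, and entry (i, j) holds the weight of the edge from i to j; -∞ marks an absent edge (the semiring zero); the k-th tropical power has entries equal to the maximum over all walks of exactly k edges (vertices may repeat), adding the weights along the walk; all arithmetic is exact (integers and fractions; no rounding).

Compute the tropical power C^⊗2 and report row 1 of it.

C^⊗2:
  [-4, -13, -13, -6]
  [-9, -4, -18, -9]
  [10, 7, -7, 14]
  [14, 11, -3, 18]
Answer: row 1 of C^⊗2 = [-4, -13, -13, -6]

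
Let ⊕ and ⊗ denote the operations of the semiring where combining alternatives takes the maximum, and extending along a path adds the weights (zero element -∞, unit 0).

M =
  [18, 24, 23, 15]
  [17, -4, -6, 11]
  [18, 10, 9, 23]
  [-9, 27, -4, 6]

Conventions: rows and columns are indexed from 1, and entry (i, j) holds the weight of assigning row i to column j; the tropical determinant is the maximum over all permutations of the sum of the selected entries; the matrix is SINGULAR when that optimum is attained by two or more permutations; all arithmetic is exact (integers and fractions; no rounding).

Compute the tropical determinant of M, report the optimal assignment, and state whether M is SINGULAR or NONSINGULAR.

σ = (1, 2, 3, 4): 18 + (-4) + 9 + 6 = 29
σ = (1, 2, 4, 3): 18 + (-4) + 23 + (-4) = 33
σ = (1, 3, 2, 4): 18 + (-6) + 10 + 6 = 28
σ = (1, 3, 4, 2): 18 + (-6) + 23 + 27 = 62
σ = (1, 4, 2, 3): 18 + 11 + 10 + (-4) = 35
σ = (1, 4, 3, 2): 18 + 11 + 9 + 27 = 65
σ = (2, 1, 3, 4): 24 + 17 + 9 + 6 = 56
σ = (2, 1, 4, 3): 24 + 17 + 23 + (-4) = 60
σ = (2, 3, 1, 4): 24 + (-6) + 18 + 6 = 42
σ = (2, 3, 4, 1): 24 + (-6) + 23 + (-9) = 32
σ = (2, 4, 1, 3): 24 + 11 + 18 + (-4) = 49
σ = (2, 4, 3, 1): 24 + 11 + 9 + (-9) = 35
σ = (3, 1, 2, 4): 23 + 17 + 10 + 6 = 56
σ = (3, 1, 4, 2): 23 + 17 + 23 + 27 = 90
σ = (3, 2, 1, 4): 23 + (-4) + 18 + 6 = 43
σ = (3, 2, 4, 1): 23 + (-4) + 23 + (-9) = 33
σ = (3, 4, 1, 2): 23 + 11 + 18 + 27 = 79
σ = (3, 4, 2, 1): 23 + 11 + 10 + (-9) = 35
σ = (4, 1, 2, 3): 15 + 17 + 10 + (-4) = 38
σ = (4, 1, 3, 2): 15 + 17 + 9 + 27 = 68
σ = (4, 2, 1, 3): 15 + (-4) + 18 + (-4) = 25
σ = (4, 2, 3, 1): 15 + (-4) + 9 + (-9) = 11
σ = (4, 3, 1, 2): 15 + (-6) + 18 + 27 = 54
σ = (4, 3, 2, 1): 15 + (-6) + 10 + (-9) = 10
Optimal value attained by: σ = (3, 1, 4, 2).
Answer: det⊕(M) = 90; verdict: NONSINGULAR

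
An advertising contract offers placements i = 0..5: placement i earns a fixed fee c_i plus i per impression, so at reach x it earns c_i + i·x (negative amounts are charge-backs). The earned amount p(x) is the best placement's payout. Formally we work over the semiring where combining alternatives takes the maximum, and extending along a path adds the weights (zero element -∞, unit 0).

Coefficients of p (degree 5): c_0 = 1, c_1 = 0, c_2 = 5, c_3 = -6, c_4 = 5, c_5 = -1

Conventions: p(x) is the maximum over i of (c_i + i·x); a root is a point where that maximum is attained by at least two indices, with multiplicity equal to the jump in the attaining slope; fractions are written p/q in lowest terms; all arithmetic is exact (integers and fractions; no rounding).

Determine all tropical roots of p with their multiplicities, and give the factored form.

hull edge (i=0, c=1) to (i=2, c=5): slope 2, span 2
hull edge (i=2, c=5) to (i=4, c=5): slope 0, span 2
hull edge (i=4, c=5) to (i=5, c=-1): slope -6, span 1
Factored form: p(x) = -1 ⊗ (x ⊕ (-2)) ⊗ (x ⊕ (-2)) ⊗ (x ⊕ 0) ⊗ (x ⊕ 0) ⊗ (x ⊕ 6)
Answer: roots = -2 (mult 2), 0 (mult 2), 6 (mult 1)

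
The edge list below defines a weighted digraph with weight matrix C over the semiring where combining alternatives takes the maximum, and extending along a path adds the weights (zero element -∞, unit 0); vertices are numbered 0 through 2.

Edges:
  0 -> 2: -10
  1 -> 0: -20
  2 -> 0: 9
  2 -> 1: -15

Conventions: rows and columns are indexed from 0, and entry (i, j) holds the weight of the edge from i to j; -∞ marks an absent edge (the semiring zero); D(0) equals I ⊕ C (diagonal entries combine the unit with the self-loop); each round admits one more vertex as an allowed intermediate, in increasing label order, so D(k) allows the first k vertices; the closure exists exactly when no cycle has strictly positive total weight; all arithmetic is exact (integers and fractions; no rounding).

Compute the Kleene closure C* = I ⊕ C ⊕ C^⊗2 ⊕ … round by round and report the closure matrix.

D(0):
  [0, -∞, -10]
  [-20, 0, -∞]
  [9, -15, 0]
D(1):
  [0, -∞, -10]
  [-20, 0, -30]
  [9, -15, 0]
D(2):
  [0, -∞, -10]
  [-20, 0, -30]
  [9, -15, 0]
D(3):
  [0, -25, -10]
  [-20, 0, -30]
  [9, -15, 0]
Answer: C* = [[0, -25, -10], [-20, 0, -30], [9, -15, 0]]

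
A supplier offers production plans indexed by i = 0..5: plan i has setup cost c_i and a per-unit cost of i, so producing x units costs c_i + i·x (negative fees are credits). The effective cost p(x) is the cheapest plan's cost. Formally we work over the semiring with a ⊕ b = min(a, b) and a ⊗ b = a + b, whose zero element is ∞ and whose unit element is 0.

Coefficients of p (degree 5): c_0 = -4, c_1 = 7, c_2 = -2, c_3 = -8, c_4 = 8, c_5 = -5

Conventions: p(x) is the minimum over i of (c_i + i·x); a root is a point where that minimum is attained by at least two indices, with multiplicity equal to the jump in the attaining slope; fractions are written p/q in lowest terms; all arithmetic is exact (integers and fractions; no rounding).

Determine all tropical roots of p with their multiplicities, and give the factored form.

hull edge (i=0, c=-4) to (i=3, c=-8): slope -4/3, span 3
hull edge (i=3, c=-8) to (i=5, c=-5): slope 3/2, span 2
Factored form: p(x) = -5 ⊗ (x ⊕ (-3/2)) ⊗ (x ⊕ (-3/2)) ⊗ (x ⊕ 4/3) ⊗ (x ⊕ 4/3) ⊗ (x ⊕ 4/3)
Answer: roots = -3/2 (mult 2), 4/3 (mult 3)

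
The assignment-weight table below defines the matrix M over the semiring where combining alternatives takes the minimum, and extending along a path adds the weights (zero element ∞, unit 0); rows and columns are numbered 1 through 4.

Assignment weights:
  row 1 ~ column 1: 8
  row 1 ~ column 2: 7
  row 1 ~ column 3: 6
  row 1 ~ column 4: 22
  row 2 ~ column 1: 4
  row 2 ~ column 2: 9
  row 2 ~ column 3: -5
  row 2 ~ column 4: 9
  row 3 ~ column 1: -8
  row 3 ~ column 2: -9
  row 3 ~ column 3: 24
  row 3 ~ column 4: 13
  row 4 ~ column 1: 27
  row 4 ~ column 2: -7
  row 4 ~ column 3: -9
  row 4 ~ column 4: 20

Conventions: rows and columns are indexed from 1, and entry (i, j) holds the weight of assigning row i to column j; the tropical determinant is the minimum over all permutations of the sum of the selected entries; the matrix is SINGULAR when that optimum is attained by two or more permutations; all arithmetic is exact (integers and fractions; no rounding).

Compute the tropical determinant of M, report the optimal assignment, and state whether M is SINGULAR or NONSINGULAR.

σ = (1, 2, 3, 4): 8 + 9 + 24 + 20 = 61
σ = (1, 2, 4, 3): 8 + 9 + 13 + (-9) = 21
σ = (1, 3, 2, 4): 8 + (-5) + (-9) + 20 = 14
σ = (1, 3, 4, 2): 8 + (-5) + 13 + (-7) = 9
σ = (1, 4, 2, 3): 8 + 9 + (-9) + (-9) = -1
σ = (1, 4, 3, 2): 8 + 9 + 24 + (-7) = 34
σ = (2, 1, 3, 4): 7 + 4 + 24 + 20 = 55
σ = (2, 1, 4, 3): 7 + 4 + 13 + (-9) = 15
σ = (2, 3, 1, 4): 7 + (-5) + (-8) + 20 = 14
σ = (2, 3, 4, 1): 7 + (-5) + 13 + 27 = 42
σ = (2, 4, 1, 3): 7 + 9 + (-8) + (-9) = -1
σ = (2, 4, 3, 1): 7 + 9 + 24 + 27 = 67
σ = (3, 1, 2, 4): 6 + 4 + (-9) + 20 = 21
σ = (3, 1, 4, 2): 6 + 4 + 13 + (-7) = 16
σ = (3, 2, 1, 4): 6 + 9 + (-8) + 20 = 27
σ = (3, 2, 4, 1): 6 + 9 + 13 + 27 = 55
σ = (3, 4, 1, 2): 6 + 9 + (-8) + (-7) = 0
σ = (3, 4, 2, 1): 6 + 9 + (-9) + 27 = 33
σ = (4, 1, 2, 3): 22 + 4 + (-9) + (-9) = 8
σ = (4, 1, 3, 2): 22 + 4 + 24 + (-7) = 43
σ = (4, 2, 1, 3): 22 + 9 + (-8) + (-9) = 14
σ = (4, 2, 3, 1): 22 + 9 + 24 + 27 = 82
σ = (4, 3, 1, 2): 22 + (-5) + (-8) + (-7) = 2
σ = (4, 3, 2, 1): 22 + (-5) + (-9) + 27 = 35
Optimal value attained by: σ = (1, 4, 2, 3).
Answer: det⊕(M) = -1; verdict: SINGULAR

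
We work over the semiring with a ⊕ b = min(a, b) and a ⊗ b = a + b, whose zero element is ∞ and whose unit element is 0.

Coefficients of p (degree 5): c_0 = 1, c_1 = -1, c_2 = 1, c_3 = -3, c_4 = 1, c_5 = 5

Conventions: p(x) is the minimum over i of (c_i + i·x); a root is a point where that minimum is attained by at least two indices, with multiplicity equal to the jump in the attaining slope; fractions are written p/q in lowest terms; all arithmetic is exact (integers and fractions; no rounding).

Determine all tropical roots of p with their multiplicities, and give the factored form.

hull edge (i=0, c=1) to (i=1, c=-1): slope -2, span 1
hull edge (i=1, c=-1) to (i=3, c=-3): slope -1, span 2
hull edge (i=3, c=-3) to (i=5, c=5): slope 4, span 2
Factored form: p(x) = 5 ⊗ (x ⊕ (-4)) ⊗ (x ⊕ (-4)) ⊗ (x ⊕ 1) ⊗ (x ⊕ 1) ⊗ (x ⊕ 2)
Answer: roots = -4 (mult 2), 1 (mult 2), 2 (mult 1)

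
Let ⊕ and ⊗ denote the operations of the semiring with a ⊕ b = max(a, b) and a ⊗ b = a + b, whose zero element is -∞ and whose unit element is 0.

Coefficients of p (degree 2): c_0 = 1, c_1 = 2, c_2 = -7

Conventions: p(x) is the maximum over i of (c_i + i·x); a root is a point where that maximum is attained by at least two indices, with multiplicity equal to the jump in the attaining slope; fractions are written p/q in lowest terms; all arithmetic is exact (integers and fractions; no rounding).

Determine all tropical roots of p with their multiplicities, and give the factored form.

hull edge (i=0, c=1) to (i=1, c=2): slope 1, span 1
hull edge (i=1, c=2) to (i=2, c=-7): slope -9, span 1
Factored form: p(x) = -7 ⊗ (x ⊕ (-1)) ⊗ (x ⊕ 9)
Answer: roots = -1 (mult 1), 9 (mult 1)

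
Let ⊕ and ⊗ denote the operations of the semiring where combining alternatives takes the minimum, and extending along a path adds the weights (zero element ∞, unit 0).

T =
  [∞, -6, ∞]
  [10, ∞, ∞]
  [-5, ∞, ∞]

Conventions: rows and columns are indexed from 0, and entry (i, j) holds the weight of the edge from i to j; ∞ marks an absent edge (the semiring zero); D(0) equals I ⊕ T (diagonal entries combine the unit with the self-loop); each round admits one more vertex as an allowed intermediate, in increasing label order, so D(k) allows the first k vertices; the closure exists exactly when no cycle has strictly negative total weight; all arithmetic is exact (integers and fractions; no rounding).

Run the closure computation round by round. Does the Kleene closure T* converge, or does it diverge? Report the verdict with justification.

D(0):
  [0, -6, ∞]
  [10, 0, ∞]
  [-5, ∞, 0]
D(1):
  [0, -6, ∞]
  [10, 0, ∞]
  [-5, -11, 0]
D(2):
  [0, -6, ∞]
  [10, 0, ∞]
  [-5, -11, 0]
D(3):
  [0, -6, ∞]
  [10, 0, ∞]
  [-5, -11, 0]
Key observation: every diagonal entry stays at the unit through all rounds, so no improving cycle exists.
Answer: CONVERGES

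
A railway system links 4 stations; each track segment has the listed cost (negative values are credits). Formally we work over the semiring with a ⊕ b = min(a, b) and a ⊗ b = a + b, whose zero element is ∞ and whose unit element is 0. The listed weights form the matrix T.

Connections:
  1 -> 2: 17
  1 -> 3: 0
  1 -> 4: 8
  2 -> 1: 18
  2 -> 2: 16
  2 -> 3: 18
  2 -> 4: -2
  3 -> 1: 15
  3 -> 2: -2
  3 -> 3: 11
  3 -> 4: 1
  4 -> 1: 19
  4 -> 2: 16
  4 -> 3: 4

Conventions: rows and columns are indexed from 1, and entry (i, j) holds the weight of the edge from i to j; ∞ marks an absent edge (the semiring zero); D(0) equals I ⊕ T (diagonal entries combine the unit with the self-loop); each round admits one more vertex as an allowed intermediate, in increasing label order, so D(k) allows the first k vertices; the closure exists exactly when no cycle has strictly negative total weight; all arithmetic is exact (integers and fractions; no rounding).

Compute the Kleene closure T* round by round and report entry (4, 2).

D(0):
  [0, 17, 0, 8]
  [18, 0, 18, -2]
  [15, -2, 0, 1]
  [19, 16, 4, 0]
D(1):
  [0, 17, 0, 8]
  [18, 0, 18, -2]
  [15, -2, 0, 1]
  [19, 16, 4, 0]
D(2):
  [0, 17, 0, 8]
  [18, 0, 18, -2]
  [15, -2, 0, -4]
  [19, 16, 4, 0]
D(3):
  [0, -2, 0, -4]
  [18, 0, 18, -2]
  [15, -2, 0, -4]
  [19, 2, 4, 0]
D(4):
  [0, -2, 0, -4]
  [17, 0, 2, -2]
  [15, -2, 0, -4]
  [19, 2, 4, 0]
Answer: T*[4][2] = 2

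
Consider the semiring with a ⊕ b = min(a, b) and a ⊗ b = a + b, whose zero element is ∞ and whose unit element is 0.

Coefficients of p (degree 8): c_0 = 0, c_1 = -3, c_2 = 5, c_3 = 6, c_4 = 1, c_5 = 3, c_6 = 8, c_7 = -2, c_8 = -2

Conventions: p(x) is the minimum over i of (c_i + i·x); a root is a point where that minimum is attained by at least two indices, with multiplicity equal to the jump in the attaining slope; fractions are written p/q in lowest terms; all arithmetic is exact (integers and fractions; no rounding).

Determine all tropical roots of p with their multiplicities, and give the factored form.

hull edge (i=0, c=0) to (i=1, c=-3): slope -3, span 1
hull edge (i=1, c=-3) to (i=8, c=-2): slope 1/7, span 7
Factored form: p(x) = -2 ⊗ (x ⊕ (-1/7)) ⊗ (x ⊕ (-1/7)) ⊗ (x ⊕ (-1/7)) ⊗ (x ⊕ (-1/7)) ⊗ (x ⊕ (-1/7)) ⊗ (x ⊕ (-1/7)) ⊗ (x ⊕ (-1/7)) ⊗ (x ⊕ 3)
Answer: roots = -1/7 (mult 7), 3 (mult 1)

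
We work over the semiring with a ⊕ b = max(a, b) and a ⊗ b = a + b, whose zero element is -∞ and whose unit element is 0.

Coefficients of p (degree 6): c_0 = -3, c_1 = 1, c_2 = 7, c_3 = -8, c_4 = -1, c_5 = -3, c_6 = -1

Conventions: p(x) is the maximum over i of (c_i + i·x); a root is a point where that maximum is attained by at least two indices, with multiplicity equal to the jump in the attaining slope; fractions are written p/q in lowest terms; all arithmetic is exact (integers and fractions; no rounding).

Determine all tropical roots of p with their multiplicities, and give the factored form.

hull edge (i=0, c=-3) to (i=2, c=7): slope 5, span 2
hull edge (i=2, c=7) to (i=6, c=-1): slope -2, span 4
Factored form: p(x) = -1 ⊗ (x ⊕ (-5)) ⊗ (x ⊕ (-5)) ⊗ (x ⊕ 2) ⊗ (x ⊕ 2) ⊗ (x ⊕ 2) ⊗ (x ⊕ 2)
Answer: roots = -5 (mult 2), 2 (mult 4)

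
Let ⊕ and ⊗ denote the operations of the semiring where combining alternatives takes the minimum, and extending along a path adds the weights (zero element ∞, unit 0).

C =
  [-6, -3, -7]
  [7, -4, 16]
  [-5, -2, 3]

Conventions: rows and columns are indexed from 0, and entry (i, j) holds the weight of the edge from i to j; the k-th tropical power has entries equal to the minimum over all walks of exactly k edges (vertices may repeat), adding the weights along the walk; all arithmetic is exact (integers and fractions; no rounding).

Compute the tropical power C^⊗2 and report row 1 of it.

C^⊗2:
  [-12, -9, -13]
  [1, -8, 0]
  [-11, -8, -12]
Answer: row 1 of C^⊗2 = [1, -8, 0]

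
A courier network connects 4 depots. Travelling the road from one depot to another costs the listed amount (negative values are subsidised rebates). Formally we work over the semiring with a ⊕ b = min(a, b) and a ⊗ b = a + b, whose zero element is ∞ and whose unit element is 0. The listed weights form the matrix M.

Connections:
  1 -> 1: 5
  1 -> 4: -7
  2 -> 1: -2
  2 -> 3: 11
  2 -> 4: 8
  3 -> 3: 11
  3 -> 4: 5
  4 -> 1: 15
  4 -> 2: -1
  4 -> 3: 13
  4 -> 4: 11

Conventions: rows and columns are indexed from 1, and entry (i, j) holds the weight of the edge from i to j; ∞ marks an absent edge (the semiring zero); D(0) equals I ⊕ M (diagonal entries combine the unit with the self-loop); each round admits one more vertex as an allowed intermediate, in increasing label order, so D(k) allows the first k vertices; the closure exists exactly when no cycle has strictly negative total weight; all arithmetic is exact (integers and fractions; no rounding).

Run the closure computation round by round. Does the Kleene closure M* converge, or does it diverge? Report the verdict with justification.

D(0):
  [0, ∞, ∞, -7]
  [-2, 0, 11, 8]
  [∞, ∞, 0, 5]
  [15, -1, 13, 0]
D(1):
  [0, ∞, ∞, -7]
  [-2, 0, 11, -9]
  [∞, ∞, 0, 5]
  [15, -1, 13, 0]
Detection: at round 2, diagonal entry (4, 4) turns strictly negative.
Key observation: the cycle 4->2->1->4 has total weight (-1) + (-2) + (-7), which is strictly negative.
Answer: DIVERGES — negative cycle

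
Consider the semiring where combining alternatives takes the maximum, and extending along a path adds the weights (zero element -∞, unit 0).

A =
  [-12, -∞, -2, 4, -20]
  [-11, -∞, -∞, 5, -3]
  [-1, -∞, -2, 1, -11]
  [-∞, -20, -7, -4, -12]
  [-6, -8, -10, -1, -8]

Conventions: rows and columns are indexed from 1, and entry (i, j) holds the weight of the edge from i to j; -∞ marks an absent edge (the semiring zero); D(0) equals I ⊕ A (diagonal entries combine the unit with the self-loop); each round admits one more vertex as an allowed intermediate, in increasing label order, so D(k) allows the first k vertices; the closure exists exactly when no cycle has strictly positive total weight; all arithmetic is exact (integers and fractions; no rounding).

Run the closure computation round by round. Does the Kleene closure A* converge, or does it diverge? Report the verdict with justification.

D(0):
  [0, -∞, -2, 4, -20]
  [-11, 0, -∞, 5, -3]
  [-1, -∞, 0, 1, -11]
  [-∞, -20, -7, 0, -12]
  [-6, -8, -10, -1, 0]
D(1):
  [0, -∞, -2, 4, -20]
  [-11, 0, -13, 5, -3]
  [-1, -∞, 0, 3, -11]
  [-∞, -20, -7, 0, -12]
  [-6, -8, -8, -1, 0]
D(2):
  [0, -∞, -2, 4, -20]
  [-11, 0, -13, 5, -3]
  [-1, -∞, 0, 3, -11]
  [-31, -20, -7, 0, -12]
  [-6, -8, -8, -1, 0]
D(3):
  [0, -∞, -2, 4, -13]
  [-11, 0, -13, 5, -3]
  [-1, -∞, 0, 3, -11]
  [-8, -20, -7, 0, -12]
  [-6, -8, -8, -1, 0]
D(4):
  [0, -16, -2, 4, -8]
  [-3, 0, -2, 5, -3]
  [-1, -17, 0, 3, -9]
  [-8, -20, -7, 0, -12]
  [-6, -8, -8, -1, 0]
D(5):
  [0, -16, -2, 4, -8]
  [-3, 0, -2, 5, -3]
  [-1, -17, 0, 3, -9]
  [-8, -20, -7, 0, -12]
  [-6, -8, -8, -1, 0]
Key observation: every diagonal entry stays at the unit through all rounds, so no improving cycle exists.
Answer: CONVERGES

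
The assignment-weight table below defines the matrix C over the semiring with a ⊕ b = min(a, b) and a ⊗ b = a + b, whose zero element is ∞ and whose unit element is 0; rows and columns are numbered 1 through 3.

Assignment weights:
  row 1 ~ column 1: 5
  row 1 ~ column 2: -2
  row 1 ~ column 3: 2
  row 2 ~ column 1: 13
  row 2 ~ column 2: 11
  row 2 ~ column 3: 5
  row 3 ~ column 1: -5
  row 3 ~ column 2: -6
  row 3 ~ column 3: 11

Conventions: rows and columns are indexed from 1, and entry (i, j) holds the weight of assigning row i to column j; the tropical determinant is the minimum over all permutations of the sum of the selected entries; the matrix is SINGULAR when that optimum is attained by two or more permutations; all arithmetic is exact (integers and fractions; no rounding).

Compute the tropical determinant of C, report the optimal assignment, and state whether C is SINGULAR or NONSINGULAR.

σ = (1, 2, 3): 5 + 11 + 11 = 27
σ = (1, 3, 2): 5 + 5 + (-6) = 4
σ = (2, 1, 3): (-2) + 13 + 11 = 22
σ = (2, 3, 1): (-2) + 5 + (-5) = -2
σ = (3, 1, 2): 2 + 13 + (-6) = 9
σ = (3, 2, 1): 2 + 11 + (-5) = 8
Optimal value attained by: σ = (2, 3, 1).
Answer: det⊕(C) = -2; verdict: NONSINGULAR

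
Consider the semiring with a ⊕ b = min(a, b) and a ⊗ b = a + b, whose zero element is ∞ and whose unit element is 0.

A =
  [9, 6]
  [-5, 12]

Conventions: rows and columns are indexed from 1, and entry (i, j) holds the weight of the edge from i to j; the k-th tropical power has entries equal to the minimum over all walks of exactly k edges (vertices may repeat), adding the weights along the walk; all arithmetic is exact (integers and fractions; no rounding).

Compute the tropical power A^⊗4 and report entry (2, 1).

A^⊗2:
  [1, 15]
  [4, 1]
A^⊗3:
  [10, 7]
  [-4, 10]
A^⊗4:
  [2, 16]
  [5, 2]
Key observation: the optimum is the walk 2->1->1->2->1, with weight (-5) + 9 + 6 + (-5) = 5.
Optimal value attained by: walk 2->1->1->2->1.
Answer: (A^⊗4)[2][1] = 5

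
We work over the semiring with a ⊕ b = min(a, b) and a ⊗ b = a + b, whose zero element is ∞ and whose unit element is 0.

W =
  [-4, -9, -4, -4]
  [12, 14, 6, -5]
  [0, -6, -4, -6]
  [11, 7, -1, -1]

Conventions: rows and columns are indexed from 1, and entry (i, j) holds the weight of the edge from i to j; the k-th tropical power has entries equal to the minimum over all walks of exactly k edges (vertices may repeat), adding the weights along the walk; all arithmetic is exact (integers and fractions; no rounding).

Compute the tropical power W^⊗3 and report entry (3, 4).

W^⊗2:
  [-8, -13, -8, -14]
  [6, 0, -6, -6]
  [-4, -10, -8, -11]
  [-1, -7, -5, -7]
W^⊗3:
  [-12, -17, -15, -18]
  [-6, -12, -10, -12]
  [-8, -14, -12, -15]
  [-5, -11, -9, -12]
Key observation: the optimum is the walk 3->3->2->4, with weight (-4) + (-6) + (-5) = -15.
Optimal value attained by: walk 3->3->2->4.
Answer: (W^⊗3)[3][4] = -15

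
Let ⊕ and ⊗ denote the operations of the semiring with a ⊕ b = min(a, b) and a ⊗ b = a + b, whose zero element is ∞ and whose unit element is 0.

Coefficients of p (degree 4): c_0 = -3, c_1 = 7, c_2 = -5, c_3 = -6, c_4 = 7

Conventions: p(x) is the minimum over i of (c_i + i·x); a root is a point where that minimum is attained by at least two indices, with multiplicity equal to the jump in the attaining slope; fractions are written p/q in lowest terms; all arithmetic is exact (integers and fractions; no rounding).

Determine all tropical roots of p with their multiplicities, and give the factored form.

hull edge (i=0, c=-3) to (i=3, c=-6): slope -1, span 3
hull edge (i=3, c=-6) to (i=4, c=7): slope 13, span 1
Factored form: p(x) = 7 ⊗ (x ⊕ (-13)) ⊗ (x ⊕ 1) ⊗ (x ⊕ 1) ⊗ (x ⊕ 1)
Answer: roots = -13 (mult 1), 1 (mult 3)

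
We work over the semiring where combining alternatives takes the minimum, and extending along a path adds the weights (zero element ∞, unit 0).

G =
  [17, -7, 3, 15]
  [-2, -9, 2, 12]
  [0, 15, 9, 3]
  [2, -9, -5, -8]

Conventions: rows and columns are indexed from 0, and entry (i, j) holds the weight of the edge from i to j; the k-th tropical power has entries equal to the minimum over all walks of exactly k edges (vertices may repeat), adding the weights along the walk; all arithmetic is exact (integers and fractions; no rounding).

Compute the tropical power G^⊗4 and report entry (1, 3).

G^⊗2:
  [-9, -16, -5, 5]
  [-11, -18, -7, 3]
  [5, -7, -2, -5]
  [-11, -18, -13, -16]
G^⊗3:
  [-18, -25, -14, -4]
  [-20, -27, -16, -6]
  [-9, -16, -10, -13]
  [-20, -27, -21, -24]
G^⊗4:
  [-27, -34, -23, -13]
  [-29, -36, -25, -15]
  [-18, -25, -18, -21]
  [-29, -36, -29, -32]
Key observation: the optimum is the walk 1->1->1->1->3, with weight (-9) + (-9) + (-9) + 12 = -15.
Optimal value attained by: walk 1->1->1->1->3.
Answer: (G^⊗4)[1][3] = -15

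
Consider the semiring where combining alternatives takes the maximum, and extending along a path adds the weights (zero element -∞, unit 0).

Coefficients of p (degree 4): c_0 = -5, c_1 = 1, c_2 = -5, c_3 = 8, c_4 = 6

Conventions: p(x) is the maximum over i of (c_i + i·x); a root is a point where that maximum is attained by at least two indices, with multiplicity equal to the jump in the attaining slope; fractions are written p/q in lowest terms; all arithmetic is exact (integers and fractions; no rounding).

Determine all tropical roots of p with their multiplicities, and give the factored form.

hull edge (i=0, c=-5) to (i=1, c=1): slope 6, span 1
hull edge (i=1, c=1) to (i=3, c=8): slope 7/2, span 2
hull edge (i=3, c=8) to (i=4, c=6): slope -2, span 1
Factored form: p(x) = 6 ⊗ (x ⊕ (-6)) ⊗ (x ⊕ (-7/2)) ⊗ (x ⊕ (-7/2)) ⊗ (x ⊕ 2)
Answer: roots = -6 (mult 1), -7/2 (mult 2), 2 (mult 1)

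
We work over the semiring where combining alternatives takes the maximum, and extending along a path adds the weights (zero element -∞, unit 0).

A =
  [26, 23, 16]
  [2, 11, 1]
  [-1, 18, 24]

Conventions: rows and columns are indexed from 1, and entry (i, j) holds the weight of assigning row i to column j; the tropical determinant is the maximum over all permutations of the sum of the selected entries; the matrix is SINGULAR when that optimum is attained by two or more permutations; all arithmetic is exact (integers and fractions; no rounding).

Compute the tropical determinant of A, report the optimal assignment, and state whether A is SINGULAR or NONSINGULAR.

σ = (1, 2, 3): 26 + 11 + 24 = 61
σ = (1, 3, 2): 26 + 1 + 18 = 45
σ = (2, 1, 3): 23 + 2 + 24 = 49
σ = (2, 3, 1): 23 + 1 + (-1) = 23
σ = (3, 1, 2): 16 + 2 + 18 = 36
σ = (3, 2, 1): 16 + 11 + (-1) = 26
Optimal value attained by: σ = (1, 2, 3).
Answer: det⊕(A) = 61; verdict: NONSINGULAR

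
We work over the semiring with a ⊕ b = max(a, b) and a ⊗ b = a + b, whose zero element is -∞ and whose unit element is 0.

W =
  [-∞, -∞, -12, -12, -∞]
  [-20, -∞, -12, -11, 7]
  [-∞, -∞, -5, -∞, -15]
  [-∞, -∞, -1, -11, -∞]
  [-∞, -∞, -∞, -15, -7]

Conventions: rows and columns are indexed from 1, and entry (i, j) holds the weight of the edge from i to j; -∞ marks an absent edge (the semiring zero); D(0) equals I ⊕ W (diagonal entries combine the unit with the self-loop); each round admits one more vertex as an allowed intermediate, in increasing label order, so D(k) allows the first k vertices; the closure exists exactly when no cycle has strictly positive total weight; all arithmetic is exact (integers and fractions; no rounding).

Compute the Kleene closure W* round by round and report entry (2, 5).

D(0):
  [0, -∞, -12, -12, -∞]
  [-20, 0, -12, -11, 7]
  [-∞, -∞, 0, -∞, -15]
  [-∞, -∞, -1, 0, -∞]
  [-∞, -∞, -∞, -15, 0]
D(1):
  [0, -∞, -12, -12, -∞]
  [-20, 0, -12, -11, 7]
  [-∞, -∞, 0, -∞, -15]
  [-∞, -∞, -1, 0, -∞]
  [-∞, -∞, -∞, -15, 0]
D(2):
  [0, -∞, -12, -12, -∞]
  [-20, 0, -12, -11, 7]
  [-∞, -∞, 0, -∞, -15]
  [-∞, -∞, -1, 0, -∞]
  [-∞, -∞, -∞, -15, 0]
D(3):
  [0, -∞, -12, -12, -27]
  [-20, 0, -12, -11, 7]
  [-∞, -∞, 0, -∞, -15]
  [-∞, -∞, -1, 0, -16]
  [-∞, -∞, -∞, -15, 0]
D(4):
  [0, -∞, -12, -12, -27]
  [-20, 0, -12, -11, 7]
  [-∞, -∞, 0, -∞, -15]
  [-∞, -∞, -1, 0, -16]
  [-∞, -∞, -16, -15, 0]
D(5):
  [0, -∞, -12, -12, -27]
  [-20, 0, -9, -8, 7]
  [-∞, -∞, 0, -30, -15]
  [-∞, -∞, -1, 0, -16]
  [-∞, -∞, -16, -15, 0]
Answer: W*[2][5] = 7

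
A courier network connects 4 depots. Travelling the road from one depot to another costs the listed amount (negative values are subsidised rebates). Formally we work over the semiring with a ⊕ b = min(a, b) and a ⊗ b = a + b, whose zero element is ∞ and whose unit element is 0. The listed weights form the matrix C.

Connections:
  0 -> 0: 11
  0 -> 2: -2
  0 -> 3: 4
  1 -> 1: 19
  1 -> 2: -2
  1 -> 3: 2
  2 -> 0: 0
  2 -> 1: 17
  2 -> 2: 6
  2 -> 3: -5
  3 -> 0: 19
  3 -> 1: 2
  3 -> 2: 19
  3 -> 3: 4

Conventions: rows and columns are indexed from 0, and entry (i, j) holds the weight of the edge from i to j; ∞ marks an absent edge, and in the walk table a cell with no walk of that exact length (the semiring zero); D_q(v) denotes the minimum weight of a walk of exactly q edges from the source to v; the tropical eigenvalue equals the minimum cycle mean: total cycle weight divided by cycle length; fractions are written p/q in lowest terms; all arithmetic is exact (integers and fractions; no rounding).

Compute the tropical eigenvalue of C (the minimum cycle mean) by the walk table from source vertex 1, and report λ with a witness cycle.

q=0: [∞, 0, ∞, ∞]
q=1: [∞, 19, -2, 2]
q=2: [-2, 4, 4, -7]
q=3: [4, -5, -4, -3]
q=4: [-4, -1, -7, -9]
Optimal cycle mean attained by: cycle 1->2->3->1, total (-2) + (-5) + 2, length 3.
Answer: λ = -5/3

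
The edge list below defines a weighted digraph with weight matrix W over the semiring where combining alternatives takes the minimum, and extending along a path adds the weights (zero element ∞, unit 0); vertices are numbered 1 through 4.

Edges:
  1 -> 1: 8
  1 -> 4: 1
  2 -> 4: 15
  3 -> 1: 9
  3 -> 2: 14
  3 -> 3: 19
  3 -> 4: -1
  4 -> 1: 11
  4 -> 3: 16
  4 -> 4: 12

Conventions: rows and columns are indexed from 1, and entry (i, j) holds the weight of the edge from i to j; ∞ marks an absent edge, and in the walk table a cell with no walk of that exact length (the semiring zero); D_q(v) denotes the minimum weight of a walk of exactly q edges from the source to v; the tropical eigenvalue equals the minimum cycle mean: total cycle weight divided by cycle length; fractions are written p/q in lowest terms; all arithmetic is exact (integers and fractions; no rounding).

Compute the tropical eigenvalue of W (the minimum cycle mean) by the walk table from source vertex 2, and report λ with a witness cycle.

q=0: [∞, 0, ∞, ∞]
q=1: [∞, ∞, ∞, 15]
q=2: [26, ∞, 31, 27]
q=3: [34, 45, 43, 27]
q=4: [38, 57, 43, 35]
Optimal cycle mean attained by: cycle 1->4->1, total 1 + 11, length 2.
Answer: λ = 6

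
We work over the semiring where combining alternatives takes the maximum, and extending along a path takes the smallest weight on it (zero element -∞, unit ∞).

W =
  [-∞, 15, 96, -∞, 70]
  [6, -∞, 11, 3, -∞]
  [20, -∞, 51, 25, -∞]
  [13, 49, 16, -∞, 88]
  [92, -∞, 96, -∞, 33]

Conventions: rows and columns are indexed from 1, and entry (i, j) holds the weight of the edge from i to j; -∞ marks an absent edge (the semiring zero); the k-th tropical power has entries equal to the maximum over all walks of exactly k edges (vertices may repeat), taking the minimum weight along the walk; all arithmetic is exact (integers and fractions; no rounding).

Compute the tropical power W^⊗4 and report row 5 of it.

W^⊗2:
  [70, -∞, 70, 25, 33]
  [11, 6, 11, 11, 6]
  [20, 25, 51, 25, 25]
  [88, 13, 88, 16, 33]
  [33, 15, 92, 25, 70]
W^⊗3:
  [33, 25, 70, 25, 70]
  [11, 11, 11, 11, 11]
  [25, 25, 51, 25, 25]
  [33, 16, 88, 25, 70]
  [70, 25, 70, 25, 33]
W^⊗4:
  [70, 25, 70, 25, 33]
  [11, 11, 11, 11, 11]
  [25, 25, 51, 25, 25]
  [70, 25, 70, 25, 33]
  [33, 25, 70, 25, 70]
Answer: row 5 of W^⊗4 = [33, 25, 70, 25, 70]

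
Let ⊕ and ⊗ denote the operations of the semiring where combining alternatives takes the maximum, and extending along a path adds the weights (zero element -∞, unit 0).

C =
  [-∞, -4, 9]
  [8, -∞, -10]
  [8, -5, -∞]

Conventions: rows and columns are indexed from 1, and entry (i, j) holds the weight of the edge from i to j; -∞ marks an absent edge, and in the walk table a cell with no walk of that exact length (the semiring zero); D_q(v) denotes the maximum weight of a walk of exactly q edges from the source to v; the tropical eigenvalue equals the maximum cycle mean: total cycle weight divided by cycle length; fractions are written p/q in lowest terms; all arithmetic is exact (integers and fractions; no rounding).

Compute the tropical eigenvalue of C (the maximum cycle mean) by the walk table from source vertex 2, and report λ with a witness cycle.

q=0: [-∞, 0, -∞]
q=1: [8, -∞, -10]
q=2: [-2, 4, 17]
q=3: [25, 12, 7]
Optimal cycle mean attained by: cycle 1->3->1, total 9 + 8, length 2.
Answer: λ = 17/2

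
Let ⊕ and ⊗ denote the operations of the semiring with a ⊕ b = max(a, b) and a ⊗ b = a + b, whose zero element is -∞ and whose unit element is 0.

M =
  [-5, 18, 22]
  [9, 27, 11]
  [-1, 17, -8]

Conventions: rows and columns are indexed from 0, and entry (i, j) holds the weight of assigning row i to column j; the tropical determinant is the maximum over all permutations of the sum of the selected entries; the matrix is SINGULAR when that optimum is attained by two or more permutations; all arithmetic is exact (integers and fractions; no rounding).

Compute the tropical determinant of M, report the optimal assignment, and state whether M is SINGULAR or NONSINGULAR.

σ = (0, 1, 2): (-5) + 27 + (-8) = 14
σ = (0, 2, 1): (-5) + 11 + 17 = 23
σ = (1, 0, 2): 18 + 9 + (-8) = 19
σ = (1, 2, 0): 18 + 11 + (-1) = 28
σ = (2, 0, 1): 22 + 9 + 17 = 48
σ = (2, 1, 0): 22 + 27 + (-1) = 48
Optimal value attained by: σ = (2, 0, 1).
Answer: det⊕(M) = 48; verdict: SINGULAR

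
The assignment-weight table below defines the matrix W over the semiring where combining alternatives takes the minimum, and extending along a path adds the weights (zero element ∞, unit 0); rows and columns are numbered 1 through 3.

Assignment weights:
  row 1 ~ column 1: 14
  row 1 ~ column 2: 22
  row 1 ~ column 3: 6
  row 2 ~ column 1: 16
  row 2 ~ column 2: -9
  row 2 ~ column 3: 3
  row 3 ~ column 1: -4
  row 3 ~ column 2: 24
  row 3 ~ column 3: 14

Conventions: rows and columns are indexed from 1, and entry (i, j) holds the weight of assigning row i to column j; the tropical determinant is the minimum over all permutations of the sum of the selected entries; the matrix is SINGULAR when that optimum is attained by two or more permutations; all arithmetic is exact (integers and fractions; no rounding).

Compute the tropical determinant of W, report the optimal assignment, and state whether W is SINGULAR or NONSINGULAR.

σ = (1, 2, 3): 14 + (-9) + 14 = 19
σ = (1, 3, 2): 14 + 3 + 24 = 41
σ = (2, 1, 3): 22 + 16 + 14 = 52
σ = (2, 3, 1): 22 + 3 + (-4) = 21
σ = (3, 1, 2): 6 + 16 + 24 = 46
σ = (3, 2, 1): 6 + (-9) + (-4) = -7
Optimal value attained by: σ = (3, 2, 1).
Answer: det⊕(W) = -7; verdict: NONSINGULAR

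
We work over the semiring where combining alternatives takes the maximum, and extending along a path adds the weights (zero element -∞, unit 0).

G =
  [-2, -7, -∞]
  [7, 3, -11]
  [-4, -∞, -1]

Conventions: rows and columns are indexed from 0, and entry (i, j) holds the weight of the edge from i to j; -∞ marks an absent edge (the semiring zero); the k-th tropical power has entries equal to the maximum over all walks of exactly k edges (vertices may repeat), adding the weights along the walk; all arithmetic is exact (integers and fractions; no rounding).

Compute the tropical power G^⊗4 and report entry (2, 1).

G^⊗2:
  [0, -4, -18]
  [10, 6, -8]
  [-5, -11, -2]
G^⊗3:
  [3, -1, -15]
  [13, 9, -5]
  [-4, -8, -3]
G^⊗4:
  [6, 2, -12]
  [16, 12, -2]
  [-1, -5, -4]
Key observation: the optimum is the walk 2->0->1->1->1, with weight (-4) + (-7) + 3 + 3 = -5.
Optimal value attained by: walk 2->0->1->1->1.
Answer: (G^⊗4)[2][1] = -5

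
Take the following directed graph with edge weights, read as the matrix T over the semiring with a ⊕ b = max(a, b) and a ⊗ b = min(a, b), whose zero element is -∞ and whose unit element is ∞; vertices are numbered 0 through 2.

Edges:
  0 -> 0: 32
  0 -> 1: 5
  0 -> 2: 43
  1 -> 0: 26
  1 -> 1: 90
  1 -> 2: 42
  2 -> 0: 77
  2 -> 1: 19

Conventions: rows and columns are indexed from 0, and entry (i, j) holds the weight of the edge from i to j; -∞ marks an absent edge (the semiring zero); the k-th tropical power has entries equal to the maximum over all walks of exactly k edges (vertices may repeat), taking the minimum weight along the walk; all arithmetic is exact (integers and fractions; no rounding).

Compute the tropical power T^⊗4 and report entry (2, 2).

T^⊗2:
  [43, 19, 32]
  [42, 90, 42]
  [32, 19, 43]
T^⊗3:
  [32, 19, 43]
  [42, 90, 42]
  [43, 19, 32]
T^⊗4:
  [43, 19, 32]
  [42, 90, 42]
  [32, 19, 43]
Key observation: the optimum is the walk 2->0->2->0->2, with weight 77 min 43 min 77 min 43 = 43.
Optimal value attained by: walk 2->0->2->0->2.
Answer: (T^⊗4)[2][2] = 43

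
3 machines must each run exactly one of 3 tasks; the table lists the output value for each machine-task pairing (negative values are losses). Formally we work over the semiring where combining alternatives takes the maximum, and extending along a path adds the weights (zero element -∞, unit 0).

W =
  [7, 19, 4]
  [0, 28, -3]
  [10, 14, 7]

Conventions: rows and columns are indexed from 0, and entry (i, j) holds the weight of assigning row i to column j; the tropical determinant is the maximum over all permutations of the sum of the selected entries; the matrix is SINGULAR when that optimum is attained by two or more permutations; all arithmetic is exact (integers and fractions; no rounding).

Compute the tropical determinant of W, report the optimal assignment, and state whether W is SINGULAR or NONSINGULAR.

σ = (0, 1, 2): 7 + 28 + 7 = 42
σ = (0, 2, 1): 7 + (-3) + 14 = 18
σ = (1, 0, 2): 19 + 0 + 7 = 26
σ = (1, 2, 0): 19 + (-3) + 10 = 26
σ = (2, 0, 1): 4 + 0 + 14 = 18
σ = (2, 1, 0): 4 + 28 + 10 = 42
Optimal value attained by: σ = (0, 1, 2).
Answer: det⊕(W) = 42; verdict: SINGULAR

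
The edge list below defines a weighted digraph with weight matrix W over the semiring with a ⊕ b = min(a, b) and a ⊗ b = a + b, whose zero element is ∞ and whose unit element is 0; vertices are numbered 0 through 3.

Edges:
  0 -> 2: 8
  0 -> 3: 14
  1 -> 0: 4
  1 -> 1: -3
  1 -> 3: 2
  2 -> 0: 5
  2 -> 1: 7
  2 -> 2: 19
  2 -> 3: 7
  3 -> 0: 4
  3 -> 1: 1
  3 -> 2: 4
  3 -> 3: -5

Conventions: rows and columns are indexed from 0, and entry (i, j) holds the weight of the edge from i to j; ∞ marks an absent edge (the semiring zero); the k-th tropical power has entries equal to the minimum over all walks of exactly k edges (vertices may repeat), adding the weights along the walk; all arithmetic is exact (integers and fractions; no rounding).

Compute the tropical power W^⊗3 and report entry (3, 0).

W^⊗2:
  [13, 15, 18, 9]
  [1, -6, 6, -3]
  [11, 4, 11, 2]
  [-1, -4, -1, -10]
W^⊗3:
  [13, 10, 13, 4]
  [-2, -9, 1, -8]
  [6, 1, 6, -3]
  [-6, -9, -6, -15]
Key observation: the optimum is the walk 3->3->3->0, with weight (-5) + (-5) + 4 = -6.
Optimal value attained by: walk 3->3->3->0.
Answer: (W^⊗3)[3][0] = -6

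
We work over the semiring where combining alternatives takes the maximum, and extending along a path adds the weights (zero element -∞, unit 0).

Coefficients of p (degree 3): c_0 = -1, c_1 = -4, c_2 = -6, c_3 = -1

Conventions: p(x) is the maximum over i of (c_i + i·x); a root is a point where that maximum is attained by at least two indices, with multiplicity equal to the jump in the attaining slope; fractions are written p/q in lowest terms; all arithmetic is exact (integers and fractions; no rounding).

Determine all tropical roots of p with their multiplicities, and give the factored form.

hull edge (i=0, c=-1) to (i=3, c=-1): slope 0, span 3
Factored form: p(x) = -1 ⊗ (x ⊕ 0) ⊗ (x ⊕ 0) ⊗ (x ⊕ 0)
Answer: roots = 0 (mult 3)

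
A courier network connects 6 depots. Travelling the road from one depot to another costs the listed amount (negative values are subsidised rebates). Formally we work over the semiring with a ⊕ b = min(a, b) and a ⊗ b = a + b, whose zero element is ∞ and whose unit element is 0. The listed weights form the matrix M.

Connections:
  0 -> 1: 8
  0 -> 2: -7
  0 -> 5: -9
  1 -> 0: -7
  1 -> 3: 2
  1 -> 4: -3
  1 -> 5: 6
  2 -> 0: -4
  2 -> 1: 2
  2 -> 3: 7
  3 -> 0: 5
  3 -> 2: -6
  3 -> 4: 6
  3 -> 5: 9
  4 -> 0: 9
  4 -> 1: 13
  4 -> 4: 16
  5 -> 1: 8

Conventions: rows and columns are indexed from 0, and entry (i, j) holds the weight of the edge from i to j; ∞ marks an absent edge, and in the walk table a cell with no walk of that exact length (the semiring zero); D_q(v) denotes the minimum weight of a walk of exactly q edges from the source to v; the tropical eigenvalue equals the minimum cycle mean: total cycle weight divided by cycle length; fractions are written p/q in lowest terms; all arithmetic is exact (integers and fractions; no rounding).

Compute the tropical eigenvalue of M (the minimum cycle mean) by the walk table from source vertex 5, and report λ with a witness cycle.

q=0: [∞, ∞, ∞, ∞, ∞, 0]
q=1: [∞, 8, ∞, ∞, ∞, ∞]
q=2: [1, ∞, ∞, 10, 5, 14]
q=3: [14, 9, -6, ∞, 16, -8]
q=4: [-10, -4, 7, 1, 6, 5]
q=5: [-11, -2, -17, -2, -7, -19]
q=6: [-21, -15, -18, -10, -5, -20]
Optimal cycle mean attained by: cycle 0->2->0, total (-7) + (-4), length 2.
Answer: λ = -11/2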